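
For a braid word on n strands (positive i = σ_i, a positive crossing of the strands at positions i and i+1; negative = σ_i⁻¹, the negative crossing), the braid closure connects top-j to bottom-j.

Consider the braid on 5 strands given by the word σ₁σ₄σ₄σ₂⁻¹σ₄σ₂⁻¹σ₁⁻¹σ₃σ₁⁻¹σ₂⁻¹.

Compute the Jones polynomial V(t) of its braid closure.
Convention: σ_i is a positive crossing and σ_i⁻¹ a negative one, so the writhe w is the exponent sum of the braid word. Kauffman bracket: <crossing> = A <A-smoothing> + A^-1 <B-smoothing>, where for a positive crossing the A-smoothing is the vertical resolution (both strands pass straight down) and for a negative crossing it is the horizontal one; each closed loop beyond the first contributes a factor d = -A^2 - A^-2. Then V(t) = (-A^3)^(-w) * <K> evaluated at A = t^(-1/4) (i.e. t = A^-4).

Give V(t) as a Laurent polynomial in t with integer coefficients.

Braid: s1 s4 s4 s2^-1 s4 s2^-1 s1^-1 s3 s1^-1 s2^-1 on 5 strands, 10 crossings.
Writhe w = (#positive) - (#negative) = 5 - 5 = 0.
Computing the Kauffman bracket via state sum. There are 2^10 = 1024 states.
Smooth each crossing (0=||, 1=⌣⌢); contribution A^(Σ sign_k(1-2s_k)) * d^(L-1).
Tabulate the states by total A-exponent and number of loops L (A-exp: L × count):
  A^10: L=6 ×1
  A^8: L=5 ×10
  A^6: L=4 ×40, L=6 ×5
  A^4: L=3 ×80, L=5 ×39, L=7 ×1
  A^2: L=2 ×79, L=4 ×117, L=6 ×14
  A^0: L=1 ×30, L=3 ×158, L=5 ×62, L=7 ×2
  A^-2: L=2 ×84, L=4 ×111, L=6 ×15
  A^-4: L=1 ×9, L=3 ×74, L=5 ×36, L=7 ×1
  A^-6: L=2 ×12, L=4 ×29, L=6 ×4
  A^-8: L=3 ×6, L=5 ×4
  A^-10: L=4 ×1
Each group contributes A^e * Σ count * d^(L-1):
Powers of d = -A^2 - A^-2: d^2 = A^4 + 2 + A^-4; d^3 = -A^6 - 3*A^2 - 3*A^-2 - A^-6; d^4 = A^8 + 4*A^4 + 6 + 4*A^-4 + A^-8; d^5 = -A^10 - 5*A^6 - 10*A^2 - 10*A^-2 - 5*A^-6 - A^-10; d^6 = A^12 + 6*A^8 + 15*A^4 + 20 + 15*A^-4 + 6*A^-8 + A^-12.
  A^10 * (d^5) = -A^20 - 5*A^16 - 10*A^12 - 10*A^8 - 5*A^4 - 1
  A^8 * (10*d^4) = 10*A^16 + 40*A^12 + 60*A^8 + 40*A^4 + 10
  A^6 * (40*d^3 + 5*d^5) = -5*A^16 - 65*A^12 - 170*A^8 - 170*A^4 - 65 - 5*A^-4
  A^4 * (80*d^2 + 39*d^4 + d^6) = A^16 + 45*A^12 + 251*A^8 + 414*A^4 + 251 + 45*A^-4 + A^-8
  A^2 * (79*d + 117*d^3 + 14*d^5) = -14*A^12 - 187*A^8 - 570*A^4 - 570 - 187*A^-4 - 14*A^-8
  A^0 * (30 + 158*d^2 + 62*d^4 + 2*d^6) = 2*A^12 + 74*A^8 + 436*A^4 + 758 + 436*A^-4 + 74*A^-8 + 2*A^-12
  A^-2 * (84*d + 111*d^3 + 15*d^5) = -15*A^8 - 186*A^4 - 567 - 567*A^-4 - 186*A^-8 - 15*A^-12
  A^-4 * (9 + 74*d^2 + 36*d^4 + d^6) = A^8 + 42*A^4 + 233 + 393*A^-4 + 233*A^-8 + 42*A^-12 + A^-16
  A^-6 * (12*d + 29*d^3 + 4*d^5) = -4*A^4 - 49 - 139*A^-4 - 139*A^-8 - 49*A^-12 - 4*A^-16
  A^-8 * (6*d^2 + 4*d^4) = 4 + 22*A^-4 + 36*A^-8 + 22*A^-12 + 4*A^-16
  A^-10 * (d^3) = -A^-4 - 3*A^-8 - 3*A^-12 - A^-16
Summing the groups: <K> = -A^20 + A^16 - 2*A^12 + 4*A^8 - 3*A^4 + 4 - 3*A^-4 + 2*A^-8 - A^-12
Normalise by the writhe: (-A^3)^(-w) = (-A^3)^(0) = 1, so f(A) = 1 * <K> = -A^20 + A^16 - 2*A^12 + 4*A^8 - 3*A^4 + 4 - 3*A^-4 + 2*A^-8 - A^-12.
Substitute A = t^(-1/4), i.e. A^e → t^(-e/4): V(t) = -t^3 + 2*t^2 - 3*t + 4 - 3*t^-1 + 4*t^-2 - 2*t^-3 + t^-4 - t^-5

Answer: -t^3 + 2*t^2 - 3*t + 4 - 3*t^-1 + 4*t^-2 - 2*t^-3 + t^-4 - t^-5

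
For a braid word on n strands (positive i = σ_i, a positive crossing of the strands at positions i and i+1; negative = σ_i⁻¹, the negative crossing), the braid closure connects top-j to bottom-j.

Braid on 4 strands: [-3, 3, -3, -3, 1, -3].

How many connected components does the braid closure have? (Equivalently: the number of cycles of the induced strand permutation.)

Track the strand permutation on 4 strands, starting from identity.
  step 1: s3^-1 swaps positions 3,4 -> [1 2 4 3]
  step 2: s3 swaps positions 3,4 -> [1 2 3 4]
  step 3: s3^-1 swaps positions 3,4 -> [1 2 4 3]
  step 4: s3^-1 swaps positions 3,4 -> [1 2 3 4]
  step 5: s1 swaps positions 1,2 -> [2 1 3 4]
  step 6: s3^-1 swaps positions 3,4 -> [2 1 4 3]
Final permutation (position -> original strand): [2 1 4 3]
Closure components = cycle count of this permutation = 2.

Answer: 2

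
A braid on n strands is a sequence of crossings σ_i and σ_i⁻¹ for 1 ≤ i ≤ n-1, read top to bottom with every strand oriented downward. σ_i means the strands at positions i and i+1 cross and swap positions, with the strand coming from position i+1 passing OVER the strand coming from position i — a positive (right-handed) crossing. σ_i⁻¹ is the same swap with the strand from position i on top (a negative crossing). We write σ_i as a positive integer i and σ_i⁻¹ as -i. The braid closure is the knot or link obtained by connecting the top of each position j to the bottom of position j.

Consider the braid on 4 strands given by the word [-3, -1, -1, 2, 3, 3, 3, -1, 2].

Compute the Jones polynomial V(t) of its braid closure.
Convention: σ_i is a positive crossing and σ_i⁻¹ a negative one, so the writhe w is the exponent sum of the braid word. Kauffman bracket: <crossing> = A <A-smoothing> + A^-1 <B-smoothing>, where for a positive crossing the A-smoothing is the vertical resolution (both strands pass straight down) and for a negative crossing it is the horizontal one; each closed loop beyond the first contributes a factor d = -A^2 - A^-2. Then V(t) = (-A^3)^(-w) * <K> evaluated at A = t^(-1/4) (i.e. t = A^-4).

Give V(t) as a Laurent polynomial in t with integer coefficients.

Braid: s3^-1 s1^-1 s1^-1 s2 s3 s3 s3 s1^-1 s2 on 4 strands, 9 crossings.
Writhe w = (#positive) - (#negative) = 5 - 4 = 1.
Computing the Kauffman bracket via state sum. There are 2^9 = 512 states.
Smooth each crossing (0=||, 1=⌣⌢); contribution A^(Σ sign_k(1-2s_k)) * d^(L-1).
Tabulate the states by total A-exponent and number of loops L (A-exp: L × count):
  A^9: L=4 ×1
  A^7: L=3 ×5, L=5 ×4
  A^5: L=2 ×10, L=4 ×23, L=6 ×3
  A^3: L=1 ×8, L=3 ×57, L=5 ×18, L=7 ×1
  A^1: L=2 ×70, L=4 ×50, L=6 ×6
  A^-1: L=1 ×33, L=3 ×75, L=5 ×18
  A^-3: L=2 ×51, L=4 ×32, L=6 ×1
  A^-5: L=3 ×32, L=5 ×4
  A^-7: L=4 ×9
  A^-9: L=5 ×1
Each group contributes A^e * Σ count * d^(L-1):
Powers of d = -A^2 - A^-2: d^2 = A^4 + 2 + A^-4; d^3 = -A^6 - 3*A^2 - 3*A^-2 - A^-6; d^4 = A^8 + 4*A^4 + 6 + 4*A^-4 + A^-8; d^5 = -A^10 - 5*A^6 - 10*A^2 - 10*A^-2 - 5*A^-6 - A^-10; d^6 = A^12 + 6*A^8 + 15*A^4 + 20 + 15*A^-4 + 6*A^-8 + A^-12.
  A^9 * (d^3) = -A^15 - 3*A^11 - 3*A^7 - A^3
  A^7 * (5*d^2 + 4*d^4) = 4*A^15 + 21*A^11 + 34*A^7 + 21*A^3 + 4*A^-1
  A^5 * (10*d + 23*d^3 + 3*d^5) = -3*A^15 - 38*A^11 - 109*A^7 - 109*A^3 - 38*A^-1 - 3*A^-5
  A^3 * (8 + 57*d^2 + 18*d^4 + d^6) = A^15 + 24*A^11 + 144*A^7 + 250*A^3 + 144*A^-1 + 24*A^-5 + A^-9
  A^1 * (70*d + 50*d^3 + 6*d^5) = -6*A^11 - 80*A^7 - 280*A^3 - 280*A^-1 - 80*A^-5 - 6*A^-9
  A^-1 * (33 + 75*d^2 + 18*d^4) = 18*A^7 + 147*A^3 + 291*A^-1 + 147*A^-5 + 18*A^-9
  A^-3 * (51*d + 32*d^3 + d^5) = -A^7 - 37*A^3 - 157*A^-1 - 157*A^-5 - 37*A^-9 - A^-13
  A^-5 * (32*d^2 + 4*d^4) = 4*A^3 + 48*A^-1 + 88*A^-5 + 48*A^-9 + 4*A^-13
  A^-7 * (9*d^3) = -9*A^-1 - 27*A^-5 - 27*A^-9 - 9*A^-13
  A^-9 * (d^4) = A^-1 + 4*A^-5 + 6*A^-9 + 4*A^-13 + A^-17
Summing the groups: <K> = A^15 - 2*A^11 + 3*A^7 - 5*A^3 + 4*A^-1 - 4*A^-5 + 3*A^-9 - 2*A^-13 + A^-17
Normalise by the writhe: (-A^3)^(-w) = (-A^3)^(-1) = -A^-3, so f(A) = -A^-3 * <K> = -A^12 + 2*A^8 - 3*A^4 + 5 - 4*A^-4 + 4*A^-8 - 3*A^-12 + 2*A^-16 - A^-20.
Substitute A = t^(-1/4), i.e. A^e → t^(-e/4): V(t) = -t^5 + 2*t^4 - 3*t^3 + 4*t^2 - 4*t + 5 - 3*t^-1 + 2*t^-2 - t^-3

Answer: -t^5 + 2*t^4 - 3*t^3 + 4*t^2 - 4*t + 5 - 3*t^-1 + 2*t^-2 - t^-3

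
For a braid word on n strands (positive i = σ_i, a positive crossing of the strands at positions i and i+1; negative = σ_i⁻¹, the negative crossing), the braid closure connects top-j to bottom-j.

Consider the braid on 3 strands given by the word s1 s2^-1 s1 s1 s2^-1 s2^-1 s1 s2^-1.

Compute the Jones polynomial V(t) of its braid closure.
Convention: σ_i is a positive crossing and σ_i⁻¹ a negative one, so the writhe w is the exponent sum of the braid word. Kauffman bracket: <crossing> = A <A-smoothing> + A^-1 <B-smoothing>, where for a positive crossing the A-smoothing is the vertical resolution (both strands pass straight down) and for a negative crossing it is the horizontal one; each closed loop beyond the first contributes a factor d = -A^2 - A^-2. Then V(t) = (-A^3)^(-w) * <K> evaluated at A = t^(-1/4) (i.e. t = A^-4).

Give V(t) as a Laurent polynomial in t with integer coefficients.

t^4 - 3*t^3 + 5*t^2 - 6*t + 7 - 6*t^-1 + 5*t^-2 - 3*t^-3 + t^-4

Derivation:
Braid: s1 s2^-1 s1 s1 s2^-1 s2^-1 s1 s2^-1 on 3 strands, 8 crossings.
Writhe w = (#positive) - (#negative) = 4 - 4 = 0.
Computing the Kauffman bracket via state sum. There are 2^8 = 256 states.
For each crossing: s=0 is the vertical smoothing, s=1 horizontal. Crossing k contributes A^(sign_k * (1 - 2*s_k)); loop factor d = -A^2 - A^-2.
Tabulate the states by total A-exponent and number of loops L (A-exp: L × count):
  A^8: L=5 ×1
  A^6: L=4 ×8
  A^4: L=3 ×27, L=5 ×1
  A^2: L=2 ×47, L=4 ×9
  A^0: L=1 ×37, L=3 ×32, L=5 ×1
  A^-2: L=2 ×47, L=4 ×9
  A^-4: L=3 ×27, L=5 ×1
  A^-6: L=4 ×8
  A^-8: L=5 ×1
Each group contributes A^e * Σ count * d^(L-1):
Powers of d = -A^2 - A^-2: d^2 = A^4 + 2 + A^-4; d^3 = -A^6 - 3*A^2 - 3*A^-2 - A^-6; d^4 = A^8 + 4*A^4 + 6 + 4*A^-4 + A^-8.
  A^8 * (d^4) = A^16 + 4*A^12 + 6*A^8 + 4*A^4 + 1
  A^6 * (8*d^3) = -8*A^12 - 24*A^8 - 24*A^4 - 8
  A^4 * (27*d^2 + d^4) = A^12 + 31*A^8 + 60*A^4 + 31 + A^-4
  A^2 * (47*d + 9*d^3) = -9*A^8 - 74*A^4 - 74 - 9*A^-4
  A^0 * (37 + 32*d^2 + d^4) = A^8 + 36*A^4 + 107 + 36*A^-4 + A^-8
  A^-2 * (47*d + 9*d^3) = -9*A^4 - 74 - 74*A^-4 - 9*A^-8
  A^-4 * (27*d^2 + d^4) = A^4 + 31 + 60*A^-4 + 31*A^-8 + A^-12
  A^-6 * (8*d^3) = -8 - 24*A^-4 - 24*A^-8 - 8*A^-12
  A^-8 * (d^4) = 1 + 4*A^-4 + 6*A^-8 + 4*A^-12 + A^-16
Summing the groups: <K> = A^16 - 3*A^12 + 5*A^8 - 6*A^4 + 7 - 6*A^-4 + 5*A^-8 - 3*A^-12 + A^-16
Normalise by the writhe: (-A^3)^(-w) = (-A^3)^(0) = 1, so f(A) = 1 * <K> = A^16 - 3*A^12 + 5*A^8 - 6*A^4 + 7 - 6*A^-4 + 5*A^-8 - 3*A^-12 + A^-16.
Substitute A = t^(-1/4), i.e. A^e → t^(-e/4): V(t) = t^4 - 3*t^3 + 5*t^2 - 6*t + 7 - 6*t^-1 + 5*t^-2 - 3*t^-3 + t^-4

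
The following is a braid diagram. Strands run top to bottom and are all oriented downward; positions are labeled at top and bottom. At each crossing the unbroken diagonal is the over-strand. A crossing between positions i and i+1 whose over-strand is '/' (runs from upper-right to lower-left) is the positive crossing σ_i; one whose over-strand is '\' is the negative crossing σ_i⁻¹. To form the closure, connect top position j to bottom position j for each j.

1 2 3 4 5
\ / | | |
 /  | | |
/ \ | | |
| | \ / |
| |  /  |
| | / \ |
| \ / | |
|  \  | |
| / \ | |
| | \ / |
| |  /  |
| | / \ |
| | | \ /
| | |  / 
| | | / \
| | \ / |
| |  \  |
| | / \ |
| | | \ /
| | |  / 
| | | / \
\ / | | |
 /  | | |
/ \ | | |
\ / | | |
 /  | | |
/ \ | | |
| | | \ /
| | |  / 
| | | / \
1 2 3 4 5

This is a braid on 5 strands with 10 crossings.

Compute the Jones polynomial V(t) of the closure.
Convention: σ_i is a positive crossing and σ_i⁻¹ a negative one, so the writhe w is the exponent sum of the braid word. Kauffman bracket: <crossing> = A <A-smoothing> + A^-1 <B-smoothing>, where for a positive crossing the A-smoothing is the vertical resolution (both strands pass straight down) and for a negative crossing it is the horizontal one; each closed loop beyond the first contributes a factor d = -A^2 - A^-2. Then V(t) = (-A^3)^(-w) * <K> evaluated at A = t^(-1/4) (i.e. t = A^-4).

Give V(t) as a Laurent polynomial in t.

t^10 - 2*t^9 + 2*t^8 - 4*t^7 + 4*t^6 - 3*t^5 + 3*t^4 - t^3 + t^2

Derivation:
Reading the diagram top to bottom ('/'-over between positions i,i+1 = s_i, '\'-over = s_i^-1): braid word = s1 s3 s2^-1 s3 s4 s3^-1 s4 s1 s1 s4.
Braid: s1 s3 s2^-1 s3 s4 s3^-1 s4 s1 s1 s4 on 5 strands, 10 crossings.
Writhe w = (#positive) - (#negative) = 8 - 2 = 6.
State-sum expansion of <K>. There are 2^10 = 1024 states.
Each crossing splits two ways (0=vertical, 1=horizontal). The state's weight is A^(#A-smoothings - #B-smoothings) * d^(loops - 1).
Tabulate the states by total A-exponent and number of loops L (A-exp: L × count):
  A^10: L=3 ×1
  A^8: L=2 ×6, L=4 ×4
  A^6: L=1 ×9, L=3 ×32, L=5 ×4
  A^4: L=2 ×70, L=4 ×49, L=6 ×1
  A^2: L=1 ×30, L=3 ×149, L=5 ×31
  A^0: L=2 ×99, L=4 ×144, L=6 ×9
  A^-2: L=3 ×136, L=5 ×73, L=7 ×1
  A^-4: L=4 ×101, L=6 ×19
  A^-6: L=5 ×43, L=7 ×2
  A^-8: L=6 ×10
  A^-10: L=7 ×1
Each group contributes A^e * Σ count * d^(L-1):
Powers of d = -A^2 - A^-2: d^2 = A^4 + 2 + A^-4; d^3 = -A^6 - 3*A^2 - 3*A^-2 - A^-6; d^4 = A^8 + 4*A^4 + 6 + 4*A^-4 + A^-8; d^5 = -A^10 - 5*A^6 - 10*A^2 - 10*A^-2 - 5*A^-6 - A^-10; d^6 = A^12 + 6*A^8 + 15*A^4 + 20 + 15*A^-4 + 6*A^-8 + A^-12.
  A^10 * (d^2) = A^14 + 2*A^10 + A^6
  A^8 * (6*d + 4*d^3) = -4*A^14 - 18*A^10 - 18*A^6 - 4*A^2
  A^6 * (9 + 32*d^2 + 4*d^4) = 4*A^14 + 48*A^10 + 97*A^6 + 48*A^2 + 4*A^-2
  A^4 * (70*d + 49*d^3 + d^5) = -A^14 - 54*A^10 - 227*A^6 - 227*A^2 - 54*A^-2 - A^-6
  A^2 * (30 + 149*d^2 + 31*d^4) = 31*A^10 + 273*A^6 + 514*A^2 + 273*A^-2 + 31*A^-6
  A^0 * (99*d + 144*d^3 + 9*d^5) = -9*A^10 - 189*A^6 - 621*A^2 - 621*A^-2 - 189*A^-6 - 9*A^-10
  A^-2 * (136*d^2 + 73*d^4 + d^6) = A^10 + 79*A^6 + 443*A^2 + 730*A^-2 + 443*A^-6 + 79*A^-10 + A^-14
  A^-4 * (101*d^3 + 19*d^5) = -19*A^6 - 196*A^2 - 493*A^-2 - 493*A^-6 - 196*A^-10 - 19*A^-14
  A^-6 * (43*d^4 + 2*d^6) = 2*A^6 + 55*A^2 + 202*A^-2 + 298*A^-6 + 202*A^-10 + 55*A^-14 + 2*A^-18
  A^-8 * (10*d^5) = -10*A^2 - 50*A^-2 - 100*A^-6 - 100*A^-10 - 50*A^-14 - 10*A^-18
  A^-10 * (d^6) = A^2 + 6*A^-2 + 15*A^-6 + 20*A^-10 + 15*A^-14 + 6*A^-18 + A^-22
Summing the groups: <K> = A^10 - A^6 + 3*A^2 - 3*A^-2 + 4*A^-6 - 4*A^-10 + 2*A^-14 - 2*A^-18 + A^-22
Normalise by the writhe: (-A^3)^(-w) = (-A^3)^(-6) = A^-18, so f(A) = A^-18 * <K> = A^-8 - A^-12 + 3*A^-16 - 3*A^-20 + 4*A^-24 - 4*A^-28 + 2*A^-32 - 2*A^-36 + A^-40.
Substitute A = t^(-1/4), i.e. A^e → t^(-e/4): V(t) = t^10 - 2*t^9 + 2*t^8 - 4*t^7 + 4*t^6 - 3*t^5 + 3*t^4 - t^3 + t^2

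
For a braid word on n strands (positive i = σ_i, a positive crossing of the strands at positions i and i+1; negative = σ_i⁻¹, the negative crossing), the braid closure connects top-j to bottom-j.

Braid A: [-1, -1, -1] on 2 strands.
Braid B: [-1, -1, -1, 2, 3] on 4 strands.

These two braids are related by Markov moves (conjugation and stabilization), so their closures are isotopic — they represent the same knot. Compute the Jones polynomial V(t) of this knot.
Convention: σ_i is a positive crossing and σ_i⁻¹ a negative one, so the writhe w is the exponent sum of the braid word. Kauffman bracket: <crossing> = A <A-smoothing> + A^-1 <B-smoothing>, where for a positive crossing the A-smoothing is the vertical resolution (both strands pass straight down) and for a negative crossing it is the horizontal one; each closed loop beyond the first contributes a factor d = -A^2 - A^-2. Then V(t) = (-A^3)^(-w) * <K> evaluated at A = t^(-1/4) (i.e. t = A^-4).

Markov-equivalent braids have isotopic closures, hence identical knot invariants. Strip the Markov moves from each word to reach a common short braid β, then compute V(t) once on β.
Braid A: s1^-1 s1^-1 s1^-1 on 2 strands has no conjugating prefix/suffix or stabilization to strip; take β = s1^-1 s1^-1 s1^-1.
Braid B: s1^-1 s1^-1 s1^-1 s2 s3 on 4 strands reduces by inverse Markov moves (closure unchanged at each step):
  Destabilize: the word has the form β·s3 where s3 occurs only as the final letter (β ∈ B_3); drop it and the last strand → 3 strands.
  Destabilize: the word has the form β·s2 where s2 occurs only as the final letter (β ∈ B_2); drop it and the last strand → 2 strands.
Reduced to β = s1^-1 s1^-1 s1^-1 on 2 strands, 3 crossings.
Both give the same β = s1^-1 s1^-1 s1^-1 on 2 strands, so one state sum suffices:
Braid: s1^-1 s1^-1 s1^-1 on 2 strands, 3 crossings.
Writhe w = (#positive) - (#negative) = 0 - 3 = -3.
State-sum expansion of <K>. There are 2^3 = 8 states.
For each crossing: s=0 is the vertical smoothing, s=1 horizontal. Crossing k contributes A^(sign_k * (1 - 2*s_k)); loop factor d = -A^2 - A^-2.
  state 000: A-exp=-3, loops=2, term = A^-3 * d^1
  state 001: A-exp=-1, loops=1, term = A^-1 * d^0
  state 010: A-exp=-1, loops=1, term = A^-1 * d^0
  state 011: A-exp=+1, loops=2, term = A^1 * d^1
  state 100: A-exp=-1, loops=1, term = A^-1 * d^0
  state 101: A-exp=+1, loops=2, term = A^1 * d^1
  state 110: A-exp=+1, loops=2, term = A^1 * d^1
  state 111: A-exp=+3, loops=3, term = A^3 * d^2
Collect the terms by A-exponent (count of states per loop number):
Powers of d = -A^2 - A^-2: d^2 = A^4 + 2 + A^-4.
  A^3 * (d^2) = A^7 + 2*A^3 + A^-1
  A^1 * (3*d) = -3*A^3 - 3*A^-1
  A^-1 * (3) = 3*A^-1
  A^-3 * (d) = -A^-1 - A^-5
Summing the groups: <K> = A^7 - A^3 - A^-5
Normalise by the writhe: (-A^3)^(-w) = (-A^3)^(3) = -A^9, so f(A) = -A^9 * <K> = -A^16 + A^12 + A^4.
Substitute A = t^(-1/4), i.e. A^e → t^(-e/4): V(t) = t^-1 + t^-3 - t^-4

Answer: t^-1 + t^-3 - t^-4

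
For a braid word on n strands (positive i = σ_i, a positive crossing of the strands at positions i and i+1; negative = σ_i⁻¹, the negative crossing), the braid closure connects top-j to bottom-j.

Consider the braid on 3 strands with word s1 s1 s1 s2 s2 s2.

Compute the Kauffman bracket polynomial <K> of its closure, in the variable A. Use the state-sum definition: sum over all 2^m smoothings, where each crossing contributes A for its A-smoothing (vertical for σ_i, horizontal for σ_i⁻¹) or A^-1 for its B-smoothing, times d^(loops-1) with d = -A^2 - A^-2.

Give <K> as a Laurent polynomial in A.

Braid: s1 s1 s1 s2 s2 s2 on 3 strands, 6 crossings.
Writhe w = (#positive) - (#negative) = 6 - 0 = 6.
Enumerate smoothing states for the bracket polynomial. There are 2^6 = 64 states.
For each crossing: s=0 is the vertical smoothing, s=1 horizontal. Crossing k contributes A^(sign_k * (1 - 2*s_k)); loop factor d = -A^2 - A^-2.
Tabulate the states by total A-exponent and number of loops L (A-exp: L × count):
  A^6: L=3 ×1
  A^4: L=2 ×6
  A^2: L=1 ×9, L=3 ×6
  A^0: L=2 ×18, L=4 ×2
  A^-2: L=3 ×15
  A^-4: L=4 ×6
  A^-6: L=5 ×1
Each group contributes A^e * Σ count * d^(L-1):
Powers of d = -A^2 - A^-2: d^2 = A^4 + 2 + A^-4; d^3 = -A^6 - 3*A^2 - 3*A^-2 - A^-6; d^4 = A^8 + 4*A^4 + 6 + 4*A^-4 + A^-8.
  A^6 * (d^2) = A^10 + 2*A^6 + A^2
  A^4 * (6*d) = -6*A^6 - 6*A^2
  A^2 * (9 + 6*d^2) = 6*A^6 + 21*A^2 + 6*A^-2
  A^0 * (18*d + 2*d^3) = -2*A^6 - 24*A^2 - 24*A^-2 - 2*A^-6
  A^-2 * (15*d^2) = 15*A^2 + 30*A^-2 + 15*A^-6
  A^-4 * (6*d^3) = -6*A^2 - 18*A^-2 - 18*A^-6 - 6*A^-10
  A^-6 * (d^4) = A^2 + 4*A^-2 + 6*A^-6 + 4*A^-10 + A^-14
Summing the groups: <K> = A^10 + 2*A^2 - 2*A^-2 + A^-6 - 2*A^-10 + A^-14

Answer: A^10 + 2*A^2 - 2*A^-2 + A^-6 - 2*A^-10 + A^-14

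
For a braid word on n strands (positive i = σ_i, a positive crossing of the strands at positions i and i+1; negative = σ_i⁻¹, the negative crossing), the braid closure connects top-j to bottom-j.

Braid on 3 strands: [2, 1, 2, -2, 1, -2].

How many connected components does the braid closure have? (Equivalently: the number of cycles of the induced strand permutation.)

3

Derivation:
Track the strand permutation on 3 strands, starting from identity.
  step 1: s2 swaps positions 2,3 -> [1 3 2]
  step 2: s1 swaps positions 1,2 -> [3 1 2]
  step 3: s2 swaps positions 2,3 -> [3 2 1]
  step 4: s2^-1 swaps positions 2,3 -> [3 1 2]
  step 5: s1 swaps positions 1,2 -> [1 3 2]
  step 6: s2^-1 swaps positions 2,3 -> [1 2 3]
Final permutation (position -> original strand): [1 2 3]
Closure components = cycle count of this permutation = 3.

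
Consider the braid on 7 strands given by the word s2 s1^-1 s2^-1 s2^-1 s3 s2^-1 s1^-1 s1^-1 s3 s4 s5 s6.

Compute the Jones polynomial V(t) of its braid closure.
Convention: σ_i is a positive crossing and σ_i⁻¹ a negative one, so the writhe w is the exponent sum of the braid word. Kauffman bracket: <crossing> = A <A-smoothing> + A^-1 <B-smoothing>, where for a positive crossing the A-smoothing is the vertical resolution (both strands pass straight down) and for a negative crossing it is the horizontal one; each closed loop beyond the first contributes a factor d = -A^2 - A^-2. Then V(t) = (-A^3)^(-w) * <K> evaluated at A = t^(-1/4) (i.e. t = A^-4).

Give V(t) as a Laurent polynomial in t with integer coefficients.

The presented braid s2 s1^-1 s2^-1 s2^-1 s3 s2^-1 s1^-1 s1^-1 s3 s4 s5 s6 on 7 strands reduces by inverse Markov moves (closure unchanged at each step):
  Destabilize: the word has the form β·s6 where s6 occurs only as the final letter (β ∈ B_6); drop it and the last strand → 6 strands.
  Destabilize: the word has the form β·s5 where s5 occurs only as the final letter (β ∈ B_5); drop it and the last strand → 5 strands.
  Destabilize: the word has the form β·s4 where s4 occurs only as the final letter (β ∈ B_4); drop it and the last strand → 4 strands.
Reduced to β = s2 s1^-1 s2^-1 s2^-1 s3 s2^-1 s1^-1 s1^-1 s3 on 4 strands, 9 crossings.
Compute on β:
Braid: s2 s1^-1 s2^-1 s2^-1 s3 s2^-1 s1^-1 s1^-1 s3 on 4 strands, 9 crossings.
Writhe w = (#positive) - (#negative) = 3 - 6 = -3.
Computing the Kauffman bracket via state sum. There are 2^9 = 512 states.
For each crossing: s=0 is the vertical smoothing, s=1 horizontal. Crossing k contributes A^(sign_k * (1 - 2*s_k)); loop factor d = -A^2 - A^-2.
Tabulate the states by total A-exponent and number of loops L (A-exp: L × count):
  A^9: L=6 ×1
  A^7: L=5 ×9
  A^5: L=4 ×35, L=6 ×1
  A^3: L=3 ×73, L=5 ×11
  A^1: L=2 ×82, L=4 ×43, L=6 ×1
  A^-1: L=1 ×40, L=3 ×79, L=5 ×7
  A^-3: L=2 ×63, L=4 ×21
  A^-5: L=1 ×9, L=3 ×26, L=5 ×1
  A^-7: L=2 ×6, L=4 ×3
  A^-9: L=3 ×1
Each group contributes A^e * Σ count * d^(L-1):
Powers of d = -A^2 - A^-2: d^2 = A^4 + 2 + A^-4; d^3 = -A^6 - 3*A^2 - 3*A^-2 - A^-6; d^4 = A^8 + 4*A^4 + 6 + 4*A^-4 + A^-8; d^5 = -A^10 - 5*A^6 - 10*A^2 - 10*A^-2 - 5*A^-6 - A^-10.
  A^9 * (d^5) = -A^19 - 5*A^15 - 10*A^11 - 10*A^7 - 5*A^3 - A^-1
  A^7 * (9*d^4) = 9*A^15 + 36*A^11 + 54*A^7 + 36*A^3 + 9*A^-1
  A^5 * (35*d^3 + d^5) = -A^15 - 40*A^11 - 115*A^7 - 115*A^3 - 40*A^-1 - A^-5
  A^3 * (73*d^2 + 11*d^4) = 11*A^11 + 117*A^7 + 212*A^3 + 117*A^-1 + 11*A^-5
  A^1 * (82*d + 43*d^3 + d^5) = -A^11 - 48*A^7 - 221*A^3 - 221*A^-1 - 48*A^-5 - A^-9
  A^-1 * (40 + 79*d^2 + 7*d^4) = 7*A^7 + 107*A^3 + 240*A^-1 + 107*A^-5 + 7*A^-9
  A^-3 * (63*d + 21*d^3) = -21*A^3 - 126*A^-1 - 126*A^-5 - 21*A^-9
  A^-5 * (9 + 26*d^2 + d^4) = A^3 + 30*A^-1 + 67*A^-5 + 30*A^-9 + A^-13
  A^-7 * (6*d + 3*d^3) = -3*A^-1 - 15*A^-5 - 15*A^-9 - 3*A^-13
  A^-9 * (d^2) = A^-5 + 2*A^-9 + A^-13
Summing the groups: <K> = -A^19 + 3*A^15 - 4*A^11 + 5*A^7 - 6*A^3 + 5*A^-1 - 4*A^-5 + 2*A^-9 - A^-13
Normalise by the writhe: (-A^3)^(-w) = (-A^3)^(3) = -A^9, so f(A) = -A^9 * <K> = A^28 - 3*A^24 + 4*A^20 - 5*A^16 + 6*A^12 - 5*A^8 + 4*A^4 - 2 + A^-4.
Substitute A = t^(-1/4), i.e. A^e → t^(-e/4): V(t) = t - 2 + 4*t^-1 - 5*t^-2 + 6*t^-3 - 5*t^-4 + 4*t^-5 - 3*t^-6 + t^-7

Answer: t - 2 + 4*t^-1 - 5*t^-2 + 6*t^-3 - 5*t^-4 + 4*t^-5 - 3*t^-6 + t^-7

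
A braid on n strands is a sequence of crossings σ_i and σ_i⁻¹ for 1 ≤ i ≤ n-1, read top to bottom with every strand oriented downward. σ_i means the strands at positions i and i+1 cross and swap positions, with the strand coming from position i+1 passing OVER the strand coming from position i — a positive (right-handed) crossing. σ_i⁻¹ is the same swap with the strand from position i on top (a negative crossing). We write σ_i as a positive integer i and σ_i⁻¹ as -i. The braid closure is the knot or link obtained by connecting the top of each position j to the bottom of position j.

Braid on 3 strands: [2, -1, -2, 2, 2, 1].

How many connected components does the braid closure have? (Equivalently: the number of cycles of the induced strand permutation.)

1

Derivation:
Track the strand permutation on 3 strands, starting from identity.
  step 1: s2 swaps positions 2,3 -> [1 3 2]
  step 2: s1^-1 swaps positions 1,2 -> [3 1 2]
  step 3: s2^-1 swaps positions 2,3 -> [3 2 1]
  step 4: s2 swaps positions 2,3 -> [3 1 2]
  step 5: s2 swaps positions 2,3 -> [3 2 1]
  step 6: s1 swaps positions 1,2 -> [2 3 1]
Final permutation (position -> original strand): [2 3 1]
Closure components = cycle count of this permutation = 1.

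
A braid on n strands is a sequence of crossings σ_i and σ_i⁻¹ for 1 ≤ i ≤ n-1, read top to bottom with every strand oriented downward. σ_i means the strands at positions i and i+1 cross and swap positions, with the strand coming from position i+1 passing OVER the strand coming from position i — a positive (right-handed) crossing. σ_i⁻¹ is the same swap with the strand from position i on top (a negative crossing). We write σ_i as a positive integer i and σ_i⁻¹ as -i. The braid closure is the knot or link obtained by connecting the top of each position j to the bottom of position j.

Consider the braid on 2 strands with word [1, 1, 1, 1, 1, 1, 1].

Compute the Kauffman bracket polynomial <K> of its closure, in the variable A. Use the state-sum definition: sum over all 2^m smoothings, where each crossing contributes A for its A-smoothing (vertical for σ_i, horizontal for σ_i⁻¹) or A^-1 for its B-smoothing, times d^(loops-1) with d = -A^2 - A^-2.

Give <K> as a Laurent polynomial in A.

Braid: s1 s1 s1 s1 s1 s1 s1 on 2 strands, 7 crossings.
Writhe w = (#positive) - (#negative) = 7 - 0 = 7.
Enumerate smoothing states for the bracket polynomial. There are 2^7 = 128 states.
Smooth each crossing (0=||, 1=⌣⌢); contribution A^(Σ sign_k(1-2s_k)) * d^(L-1).
Tabulate the states by total A-exponent and number of loops L (A-exp: L × count):
  A^7: L=2 ×1
  A^5: L=1 ×7
  A^3: L=2 ×21
  A^1: L=3 ×35
  A^-1: L=4 ×35
  A^-3: L=5 ×21
  A^-5: L=6 ×7
  A^-7: L=7 ×1
Each group contributes A^e * Σ count * d^(L-1):
Powers of d = -A^2 - A^-2: d^2 = A^4 + 2 + A^-4; d^3 = -A^6 - 3*A^2 - 3*A^-2 - A^-6; d^4 = A^8 + 4*A^4 + 6 + 4*A^-4 + A^-8; d^5 = -A^10 - 5*A^6 - 10*A^2 - 10*A^-2 - 5*A^-6 - A^-10; d^6 = A^12 + 6*A^8 + 15*A^4 + 20 + 15*A^-4 + 6*A^-8 + A^-12.
  A^7 * (d) = -A^9 - A^5
  A^5 * (7) = 7*A^5
  A^3 * (21*d) = -21*A^5 - 21*A
  A^1 * (35*d^2) = 35*A^5 + 70*A + 35*A^-3
  A^-1 * (35*d^3) = -35*A^5 - 105*A - 105*A^-3 - 35*A^-7
  A^-3 * (21*d^4) = 21*A^5 + 84*A + 126*A^-3 + 84*A^-7 + 21*A^-11
  A^-5 * (7*d^5) = -7*A^5 - 35*A - 70*A^-3 - 70*A^-7 - 35*A^-11 - 7*A^-15
  A^-7 * (d^6) = A^5 + 6*A + 15*A^-3 + 20*A^-7 + 15*A^-11 + 6*A^-15 + A^-19
Summing the groups: <K> = -A^9 - A + A^-3 - A^-7 + A^-11 - A^-15 + A^-19

Answer: -A^9 - A + A^-3 - A^-7 + A^-11 - A^-15 + A^-19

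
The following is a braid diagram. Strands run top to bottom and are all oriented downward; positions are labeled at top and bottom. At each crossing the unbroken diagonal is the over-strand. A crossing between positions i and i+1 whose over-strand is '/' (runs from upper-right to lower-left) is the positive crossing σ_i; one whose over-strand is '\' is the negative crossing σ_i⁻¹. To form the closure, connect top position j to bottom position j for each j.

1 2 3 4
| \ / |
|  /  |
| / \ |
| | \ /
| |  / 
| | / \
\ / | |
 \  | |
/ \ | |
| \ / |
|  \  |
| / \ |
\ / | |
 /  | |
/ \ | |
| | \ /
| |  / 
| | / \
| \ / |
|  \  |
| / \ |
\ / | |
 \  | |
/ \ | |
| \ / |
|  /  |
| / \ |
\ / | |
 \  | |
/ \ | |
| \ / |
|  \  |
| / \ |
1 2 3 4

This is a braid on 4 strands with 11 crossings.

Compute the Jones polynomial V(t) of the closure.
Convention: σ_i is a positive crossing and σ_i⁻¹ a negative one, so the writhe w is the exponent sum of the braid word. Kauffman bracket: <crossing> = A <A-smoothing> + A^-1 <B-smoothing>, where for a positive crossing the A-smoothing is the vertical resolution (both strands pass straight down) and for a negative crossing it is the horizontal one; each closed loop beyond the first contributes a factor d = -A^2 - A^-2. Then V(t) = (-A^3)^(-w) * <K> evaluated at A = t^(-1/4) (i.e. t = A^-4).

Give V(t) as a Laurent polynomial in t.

t^2 - 2*t + 3 - 3*t^-1 + 3*t^-2 - 2*t^-3 + 2*t^-4 - t^-5

Derivation:
Reading the diagram top to bottom ('/'-over between positions i,i+1 = s_i, '\'-over = s_i^-1): braid word = s2 s3 s1^-1 s2^-1 s1 s3 s2^-1 s1^-1 s2 s1^-1 s2^-1.
The presented braid s2 s3 s1^-1 s2^-1 s1 s3 s2^-1 s1^-1 s2 s1^-1 s2^-1 on 4 strands reduces by inverse Markov moves (closure unchanged at each step):
  Deconjugate: the word is γ·β·γ⁻¹ with γ = s2 (prefix) and γ⁻¹ = s2^-1 (suffix); strip both.
Reduced to β = s3 s1^-1 s2^-1 s1 s3 s2^-1 s1^-1 s2 s1^-1 on 4 strands, 9 crossings.
Compute on β:
Braid: s3 s1^-1 s2^-1 s1 s3 s2^-1 s1^-1 s2 s1^-1 on 4 strands, 9 crossings.
Writhe w = (#positive) - (#negative) = 4 - 5 = -1.
Computing the Kauffman bracket via state sum. There are 2^9 = 512 states.
Smooth each crossing (0=||, 1=⌣⌢); contribution A^(Σ sign_k(1-2s_k)) * d^(L-1).
Tabulate the states by total A-exponent and number of loops L (A-exp: L × count):
  A^9: L=5 ×1
  A^7: L=4 ×9
  A^5: L=3 ×32, L=5 ×4
  A^3: L=2 ×53, L=4 ×30, L=6 ×1
  A^1: L=1 ×35, L=3 ×80, L=5 ×11
  A^-1: L=2 ×86, L=4 ×39, L=6 ×1
  A^-3: L=1 ×21, L=3 ×58, L=5 ×5
  A^-5: L=2 ×26, L=4 ×10
  A^-7: L=1 ×3, L=3 ×6
  A^-9: L=2 ×1
Each group contributes A^e * Σ count * d^(L-1):
Powers of d = -A^2 - A^-2: d^2 = A^4 + 2 + A^-4; d^3 = -A^6 - 3*A^2 - 3*A^-2 - A^-6; d^4 = A^8 + 4*A^4 + 6 + 4*A^-4 + A^-8; d^5 = -A^10 - 5*A^6 - 10*A^2 - 10*A^-2 - 5*A^-6 - A^-10.
  A^9 * (d^4) = A^17 + 4*A^13 + 6*A^9 + 4*A^5 + A
  A^7 * (9*d^3) = -9*A^13 - 27*A^9 - 27*A^5 - 9*A
  A^5 * (32*d^2 + 4*d^4) = 4*A^13 + 48*A^9 + 88*A^5 + 48*A + 4*A^-3
  A^3 * (53*d + 30*d^3 + d^5) = -A^13 - 35*A^9 - 153*A^5 - 153*A - 35*A^-3 - A^-7
  A^1 * (35 + 80*d^2 + 11*d^4) = 11*A^9 + 124*A^5 + 261*A + 124*A^-3 + 11*A^-7
  A^-1 * (86*d + 39*d^3 + d^5) = -A^9 - 44*A^5 - 213*A - 213*A^-3 - 44*A^-7 - A^-11
  A^-3 * (21 + 58*d^2 + 5*d^4) = 5*A^5 + 78*A + 167*A^-3 + 78*A^-7 + 5*A^-11
  A^-5 * (26*d + 10*d^3) = -10*A - 56*A^-3 - 56*A^-7 - 10*A^-11
  A^-7 * (3 + 6*d^2) = 6*A^-3 + 15*A^-7 + 6*A^-11
  A^-9 * (d) = -A^-7 - A^-11
Summing the groups: <K> = A^17 - 2*A^13 + 2*A^9 - 3*A^5 + 3*A - 3*A^-3 + 2*A^-7 - A^-11
Normalise by the writhe: (-A^3)^(-w) = (-A^3)^(1) = -A^3, so f(A) = -A^3 * <K> = -A^20 + 2*A^16 - 2*A^12 + 3*A^8 - 3*A^4 + 3 - 2*A^-4 + A^-8.
Substitute A = t^(-1/4), i.e. A^e → t^(-e/4): V(t) = t^2 - 2*t + 3 - 3*t^-1 + 3*t^-2 - 2*t^-3 + 2*t^-4 - t^-5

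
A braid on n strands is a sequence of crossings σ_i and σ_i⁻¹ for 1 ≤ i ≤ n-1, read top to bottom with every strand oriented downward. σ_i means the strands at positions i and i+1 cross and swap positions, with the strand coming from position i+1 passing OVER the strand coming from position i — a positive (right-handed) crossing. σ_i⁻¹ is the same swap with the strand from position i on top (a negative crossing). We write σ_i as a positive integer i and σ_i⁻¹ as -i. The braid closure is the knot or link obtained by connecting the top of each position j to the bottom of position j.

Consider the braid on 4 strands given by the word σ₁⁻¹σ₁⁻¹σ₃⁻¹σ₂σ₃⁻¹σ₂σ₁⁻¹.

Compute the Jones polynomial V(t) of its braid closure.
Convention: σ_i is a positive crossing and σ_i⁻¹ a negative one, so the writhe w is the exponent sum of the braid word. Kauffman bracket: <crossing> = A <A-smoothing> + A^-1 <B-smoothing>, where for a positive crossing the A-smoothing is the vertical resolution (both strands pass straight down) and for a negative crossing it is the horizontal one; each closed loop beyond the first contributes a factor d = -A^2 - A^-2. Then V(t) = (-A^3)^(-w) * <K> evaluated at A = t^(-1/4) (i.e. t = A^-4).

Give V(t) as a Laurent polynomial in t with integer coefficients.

t - 1 + 2*t^-1 - 3*t^-2 + 3*t^-3 - 2*t^-4 + 2*t^-5 - t^-6

Derivation:
Braid: s1^-1 s1^-1 s3^-1 s2 s3^-1 s2 s1^-1 on 4 strands, 7 crossings.
Writhe w = (#positive) - (#negative) = 2 - 5 = -3.
Enumerate smoothing states for the bracket polynomial. There are 2^7 = 128 states.
Smooth each crossing (0=||, 1=⌣⌢); contribution A^(Σ sign_k(1-2s_k)) * d^(L-1).
Tabulate the states by total A-exponent and number of loops L (A-exp: L × count):
  A^7: L=5 ×1
  A^5: L=4 ×7
  A^3: L=3 ×20, L=5 ×1
  A^1: L=2 ×27, L=4 ×8
  A^-1: L=1 ×15, L=3 ×19, L=5 ×1
  A^-3: L=2 ×17, L=4 ×4
  A^-5: L=3 ×7
  A^-7: L=4 ×1
Each group contributes A^e * Σ count * d^(L-1):
Powers of d = -A^2 - A^-2: d^2 = A^4 + 2 + A^-4; d^3 = -A^6 - 3*A^2 - 3*A^-2 - A^-6; d^4 = A^8 + 4*A^4 + 6 + 4*A^-4 + A^-8.
  A^7 * (d^4) = A^15 + 4*A^11 + 6*A^7 + 4*A^3 + A^-1
  A^5 * (7*d^3) = -7*A^11 - 21*A^7 - 21*A^3 - 7*A^-1
  A^3 * (20*d^2 + d^4) = A^11 + 24*A^7 + 46*A^3 + 24*A^-1 + A^-5
  A^1 * (27*d + 8*d^3) = -8*A^7 - 51*A^3 - 51*A^-1 - 8*A^-5
  A^-1 * (15 + 19*d^2 + d^4) = A^7 + 23*A^3 + 59*A^-1 + 23*A^-5 + A^-9
  A^-3 * (17*d + 4*d^3) = -4*A^3 - 29*A^-1 - 29*A^-5 - 4*A^-9
  A^-5 * (7*d^2) = 7*A^-1 + 14*A^-5 + 7*A^-9
  A^-7 * (d^3) = -A^-1 - 3*A^-5 - 3*A^-9 - A^-13
Summing the groups: <K> = A^15 - 2*A^11 + 2*A^7 - 3*A^3 + 3*A^-1 - 2*A^-5 + A^-9 - A^-13
Normalise by the writhe: (-A^3)^(-w) = (-A^3)^(3) = -A^9, so f(A) = -A^9 * <K> = -A^24 + 2*A^20 - 2*A^16 + 3*A^12 - 3*A^8 + 2*A^4 - 1 + A^-4.
Substitute A = t^(-1/4), i.e. A^e → t^(-e/4): V(t) = t - 1 + 2*t^-1 - 3*t^-2 + 3*t^-3 - 2*t^-4 + 2*t^-5 - t^-6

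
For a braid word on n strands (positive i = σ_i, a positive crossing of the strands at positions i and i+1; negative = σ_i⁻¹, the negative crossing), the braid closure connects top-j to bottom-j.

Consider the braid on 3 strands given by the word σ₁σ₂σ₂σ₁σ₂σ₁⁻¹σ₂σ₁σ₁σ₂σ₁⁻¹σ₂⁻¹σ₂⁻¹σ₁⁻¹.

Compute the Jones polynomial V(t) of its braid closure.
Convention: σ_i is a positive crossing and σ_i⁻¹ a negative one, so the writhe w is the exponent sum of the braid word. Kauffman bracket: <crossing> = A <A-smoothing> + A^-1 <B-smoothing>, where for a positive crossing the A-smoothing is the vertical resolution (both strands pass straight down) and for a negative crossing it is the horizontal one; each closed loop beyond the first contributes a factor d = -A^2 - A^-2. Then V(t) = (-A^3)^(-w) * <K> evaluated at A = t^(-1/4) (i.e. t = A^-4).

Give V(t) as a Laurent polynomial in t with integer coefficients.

The presented braid s1 s2 s2 s1 s2 s1^-1 s2 s1 s1 s2 s1^-1 s2^-1 s2^-1 s1^-1 on 3 strands reduces by inverse Markov moves (closure unchanged at each step):
  Deconjugate: the word is γ·β·γ⁻¹ with γ = s1 s2 (prefix) and γ⁻¹ = s2^-1 s1^-1 (suffix); strip both.
  Deconjugate: the word is γ·β·γ⁻¹ with γ = s2 s1 (prefix) and γ⁻¹ = s1^-1 s2^-1 (suffix); strip both.
Reduced to β = s2 s1^-1 s2 s1 s1 s2 on 3 strands, 6 crossings.
Compute on β:
Braid: s2 s1^-1 s2 s1 s1 s2 on 3 strands, 6 crossings.
Writhe w = (#positive) - (#negative) = 5 - 1 = 4.
Enumerate smoothing states for the bracket polynomial. There are 2^6 = 64 states.
Each crossing splits two ways (0=vertical, 1=horizontal). The state's weight is A^(#A-smoothings - #B-smoothings) * d^(loops - 1).
Tabulate the states by total A-exponent and number of loops L (A-exp: L × count):
  A^6: L=2 ×1
  A^4: L=1 ×3, L=3 ×3
  A^2: L=2 ×14, L=4 ×1
  A^0: L=1 ×10, L=3 ×10
  A^-2: L=2 ×13, L=4 ×2
  A^-4: L=3 ×6
  A^-6: L=4 ×1
Each group contributes A^e * Σ count * d^(L-1):
Powers of d = -A^2 - A^-2: d^2 = A^4 + 2 + A^-4; d^3 = -A^6 - 3*A^2 - 3*A^-2 - A^-6.
  A^6 * (d) = -A^8 - A^4
  A^4 * (3 + 3*d^2) = 3*A^8 + 9*A^4 + 3
  A^2 * (14*d + d^3) = -A^8 - 17*A^4 - 17 - A^-4
  A^0 * (10 + 10*d^2) = 10*A^4 + 30 + 10*A^-4
  A^-2 * (13*d + 2*d^3) = -2*A^4 - 19 - 19*A^-4 - 2*A^-8
  A^-4 * (6*d^2) = 6 + 12*A^-4 + 6*A^-8
  A^-6 * (d^3) = -1 - 3*A^-4 - 3*A^-8 - A^-12
Summing the groups: <K> = A^8 - A^4 + 2 - A^-4 + A^-8 - A^-12
Normalise by the writhe: (-A^3)^(-w) = (-A^3)^(-4) = A^-12, so f(A) = A^-12 * <K> = A^-4 - A^-8 + 2*A^-12 - A^-16 + A^-20 - A^-24.
Substitute A = t^(-1/4), i.e. A^e → t^(-e/4): V(t) = -t^6 + t^5 - t^4 + 2*t^3 - t^2 + t

Answer: -t^6 + t^5 - t^4 + 2*t^3 - t^2 + t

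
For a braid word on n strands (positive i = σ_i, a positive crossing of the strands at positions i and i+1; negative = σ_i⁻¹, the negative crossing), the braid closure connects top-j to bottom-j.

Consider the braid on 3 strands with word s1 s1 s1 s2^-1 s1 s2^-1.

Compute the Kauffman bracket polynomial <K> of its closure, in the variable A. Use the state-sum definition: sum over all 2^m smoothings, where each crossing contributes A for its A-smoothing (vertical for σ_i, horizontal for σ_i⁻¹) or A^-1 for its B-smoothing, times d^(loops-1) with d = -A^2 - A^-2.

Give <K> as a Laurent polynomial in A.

Braid: s1 s1 s1 s2^-1 s1 s2^-1 on 3 strands, 6 crossings.
Writhe w = (#positive) - (#negative) = 4 - 2 = 2.
Computing the Kauffman bracket via state sum. There are 2^6 = 64 states.
For each crossing: s=0 is the vertical smoothing, s=1 horizontal. Crossing k contributes A^(sign_k * (1 - 2*s_k)); loop factor d = -A^2 - A^-2.
Tabulate the states by total A-exponent and number of loops L (A-exp: L × count):
  A^6: L=3 ×1
  A^4: L=2 ×6
  A^2: L=1 ×11, L=3 ×4
  A^0: L=2 ×19, L=4 ×1
  A^-2: L=3 ×15
  A^-4: L=4 ×6
  A^-6: L=5 ×1
Each group contributes A^e * Σ count * d^(L-1):
Powers of d = -A^2 - A^-2: d^2 = A^4 + 2 + A^-4; d^3 = -A^6 - 3*A^2 - 3*A^-2 - A^-6; d^4 = A^8 + 4*A^4 + 6 + 4*A^-4 + A^-8.
  A^6 * (d^2) = A^10 + 2*A^6 + A^2
  A^4 * (6*d) = -6*A^6 - 6*A^2
  A^2 * (11 + 4*d^2) = 4*A^6 + 19*A^2 + 4*A^-2
  A^0 * (19*d + d^3) = -A^6 - 22*A^2 - 22*A^-2 - A^-6
  A^-2 * (15*d^2) = 15*A^2 + 30*A^-2 + 15*A^-6
  A^-4 * (6*d^3) = -6*A^2 - 18*A^-2 - 18*A^-6 - 6*A^-10
  A^-6 * (d^4) = A^2 + 4*A^-2 + 6*A^-6 + 4*A^-10 + A^-14
Summing the groups: <K> = A^10 - A^6 + 2*A^2 - 2*A^-2 + 2*A^-6 - 2*A^-10 + A^-14

Answer: A^10 - A^6 + 2*A^2 - 2*A^-2 + 2*A^-6 - 2*A^-10 + A^-14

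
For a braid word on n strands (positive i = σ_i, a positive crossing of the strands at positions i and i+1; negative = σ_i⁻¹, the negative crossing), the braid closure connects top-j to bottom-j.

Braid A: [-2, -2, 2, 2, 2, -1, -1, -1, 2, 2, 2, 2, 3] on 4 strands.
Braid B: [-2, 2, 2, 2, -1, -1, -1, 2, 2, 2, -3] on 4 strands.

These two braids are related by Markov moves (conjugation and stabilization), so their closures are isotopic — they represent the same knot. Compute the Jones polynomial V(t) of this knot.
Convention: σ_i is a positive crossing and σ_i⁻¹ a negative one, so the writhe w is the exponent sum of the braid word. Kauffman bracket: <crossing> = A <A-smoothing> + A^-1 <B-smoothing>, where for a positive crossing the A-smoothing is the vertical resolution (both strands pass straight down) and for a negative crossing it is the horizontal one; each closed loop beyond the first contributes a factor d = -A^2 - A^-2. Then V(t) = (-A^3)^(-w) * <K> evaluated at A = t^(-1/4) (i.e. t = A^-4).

Markov-equivalent braids have isotopic closures, hence identical knot invariants. Strip the Markov moves from each word to reach a common short braid β, then compute V(t) once on β.
Braid A: s2^-1 s2^-1 s2 s2 s2 s1^-1 s1^-1 s1^-1 s2 s2 s2 s2 s3 on 4 strands reduces by inverse Markov moves (closure unchanged at each step):
  Destabilize: the word has the form β·s3 where s3 occurs only as the final letter (β ∈ B_3); drop it and the last strand → 3 strands.
  Deconjugate: the word is γ·β·γ⁻¹ with γ = s2^-1 (prefix) and γ⁻¹ = s2 (suffix); strip both.
  Deconjugate: the word is γ·β·γ⁻¹ with γ = s2^-1 (prefix) and γ⁻¹ = s2 (suffix); strip both.
Reduced to β = s2 s2 s2 s1^-1 s1^-1 s1^-1 s2 s2 on 3 strands, 8 crossings.
Braid B: s2^-1 s2 s2 s2 s1^-1 s1^-1 s1^-1 s2 s2 s2 s3^-1 on 4 strands reduces by inverse Markov moves (closure unchanged at each step):
  Destabilize: the word has the form β·s3^-1 where s3^-1 occurs only as the final letter (β ∈ B_3); drop it and the last strand → 3 strands.
  Deconjugate: the word is γ·β·γ⁻¹ with γ = s2^-1 (prefix) and γ⁻¹ = s2 (suffix); strip both.
Reduced to β = s2 s2 s2 s1^-1 s1^-1 s1^-1 s2 s2 on 3 strands, 8 crossings.
Both give the same β = s2 s2 s2 s1^-1 s1^-1 s1^-1 s2 s2 on 3 strands, so one state sum suffices:
Braid: s2 s2 s2 s1^-1 s1^-1 s1^-1 s2 s2 on 3 strands, 8 crossings.
Writhe w = (#positive) - (#negative) = 5 - 3 = 2.
State-sum expansion of <K>. There are 2^8 = 256 states.
Each crossing splits two ways (0=vertical, 1=horizontal). The state's weight is A^(#A-smoothings - #B-smoothings) * d^(loops - 1).
Tabulate the states by total A-exponent and number of loops L (A-exp: L × count):
  A^8: L=4 ×1
  A^6: L=3 ×8
  A^4: L=2 ×18, L=4 ×10
  A^2: L=1 ×15, L=3 ×31, L=5 ×10
  A^0: L=2 ×35, L=4 ×30, L=6 ×5
  A^-2: L=3 ×40, L=5 ×15, L=7 ×1
  A^-4: L=4 ×25, L=6 ×3
  A^-6: L=5 ×8
  A^-8: L=6 ×1
Each group contributes A^e * Σ count * d^(L-1):
Powers of d = -A^2 - A^-2: d^2 = A^4 + 2 + A^-4; d^3 = -A^6 - 3*A^2 - 3*A^-2 - A^-6; d^4 = A^8 + 4*A^4 + 6 + 4*A^-4 + A^-8; d^5 = -A^10 - 5*A^6 - 10*A^2 - 10*A^-2 - 5*A^-6 - A^-10; d^6 = A^12 + 6*A^8 + 15*A^4 + 20 + 15*A^-4 + 6*A^-8 + A^-12.
  A^8 * (d^3) = -A^14 - 3*A^10 - 3*A^6 - A^2
  A^6 * (8*d^2) = 8*A^10 + 16*A^6 + 8*A^2
  A^4 * (18*d + 10*d^3) = -10*A^10 - 48*A^6 - 48*A^2 - 10*A^-2
  A^2 * (15 + 31*d^2 + 10*d^4) = 10*A^10 + 71*A^6 + 137*A^2 + 71*A^-2 + 10*A^-6
  A^0 * (35*d + 30*d^3 + 5*d^5) = -5*A^10 - 55*A^6 - 175*A^2 - 175*A^-2 - 55*A^-6 - 5*A^-10
  A^-2 * (40*d^2 + 15*d^4 + d^6) = A^10 + 21*A^6 + 115*A^2 + 190*A^-2 + 115*A^-6 + 21*A^-10 + A^-14
  A^-4 * (25*d^3 + 3*d^5) = -3*A^6 - 40*A^2 - 105*A^-2 - 105*A^-6 - 40*A^-10 - 3*A^-14
  A^-6 * (8*d^4) = 8*A^2 + 32*A^-2 + 48*A^-6 + 32*A^-10 + 8*A^-14
  A^-8 * (d^5) = -A^2 - 5*A^-2 - 10*A^-6 - 10*A^-10 - 5*A^-14 - A^-18
Summing the groups: <K> = -A^14 + A^10 - A^6 + 3*A^2 - 2*A^-2 + 3*A^-6 - 2*A^-10 + A^-14 - A^-18
Normalise by the writhe: (-A^3)^(-w) = (-A^3)^(-2) = A^-6, so f(A) = A^-6 * <K> = -A^8 + A^4 - 1 + 3*A^-4 - 2*A^-8 + 3*A^-12 - 2*A^-16 + A^-20 - A^-24.
Substitute A = t^(-1/4), i.e. A^e → t^(-e/4): V(t) = -t^6 + t^5 - 2*t^4 + 3*t^3 - 2*t^2 + 3*t - 1 + t^-1 - t^-2

Answer: -t^6 + t^5 - 2*t^4 + 3*t^3 - 2*t^2 + 3*t - 1 + t^-1 - t^-2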